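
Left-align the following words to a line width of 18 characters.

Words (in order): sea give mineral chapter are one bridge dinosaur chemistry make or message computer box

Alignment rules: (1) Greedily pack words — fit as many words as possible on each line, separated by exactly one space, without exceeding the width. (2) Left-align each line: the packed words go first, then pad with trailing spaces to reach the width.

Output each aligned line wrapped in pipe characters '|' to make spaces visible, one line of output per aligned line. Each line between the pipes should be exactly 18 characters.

Answer: |sea give mineral  |
|chapter are one   |
|bridge dinosaur   |
|chemistry make or |
|message computer  |
|box               |

Derivation:
Line 1: ['sea', 'give', 'mineral'] (min_width=16, slack=2)
Line 2: ['chapter', 'are', 'one'] (min_width=15, slack=3)
Line 3: ['bridge', 'dinosaur'] (min_width=15, slack=3)
Line 4: ['chemistry', 'make', 'or'] (min_width=17, slack=1)
Line 5: ['message', 'computer'] (min_width=16, slack=2)
Line 6: ['box'] (min_width=3, slack=15)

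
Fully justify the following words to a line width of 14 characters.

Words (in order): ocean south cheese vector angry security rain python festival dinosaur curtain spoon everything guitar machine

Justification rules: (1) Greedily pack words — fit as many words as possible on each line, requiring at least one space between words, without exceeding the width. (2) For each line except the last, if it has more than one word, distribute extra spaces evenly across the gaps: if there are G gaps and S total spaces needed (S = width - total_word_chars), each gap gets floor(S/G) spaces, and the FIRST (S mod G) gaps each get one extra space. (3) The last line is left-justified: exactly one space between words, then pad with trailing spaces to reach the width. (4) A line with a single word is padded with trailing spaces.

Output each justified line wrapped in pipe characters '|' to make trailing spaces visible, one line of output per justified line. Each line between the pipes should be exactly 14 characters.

Line 1: ['ocean', 'south'] (min_width=11, slack=3)
Line 2: ['cheese', 'vector'] (min_width=13, slack=1)
Line 3: ['angry', 'security'] (min_width=14, slack=0)
Line 4: ['rain', 'python'] (min_width=11, slack=3)
Line 5: ['festival'] (min_width=8, slack=6)
Line 6: ['dinosaur'] (min_width=8, slack=6)
Line 7: ['curtain', 'spoon'] (min_width=13, slack=1)
Line 8: ['everything'] (min_width=10, slack=4)
Line 9: ['guitar', 'machine'] (min_width=14, slack=0)

Answer: |ocean    south|
|cheese  vector|
|angry security|
|rain    python|
|festival      |
|dinosaur      |
|curtain  spoon|
|everything    |
|guitar machine|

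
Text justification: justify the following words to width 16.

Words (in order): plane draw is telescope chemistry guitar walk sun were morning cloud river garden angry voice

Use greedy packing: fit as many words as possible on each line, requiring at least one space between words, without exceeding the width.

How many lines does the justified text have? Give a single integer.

Line 1: ['plane', 'draw', 'is'] (min_width=13, slack=3)
Line 2: ['telescope'] (min_width=9, slack=7)
Line 3: ['chemistry', 'guitar'] (min_width=16, slack=0)
Line 4: ['walk', 'sun', 'were'] (min_width=13, slack=3)
Line 5: ['morning', 'cloud'] (min_width=13, slack=3)
Line 6: ['river', 'garden'] (min_width=12, slack=4)
Line 7: ['angry', 'voice'] (min_width=11, slack=5)
Total lines: 7

Answer: 7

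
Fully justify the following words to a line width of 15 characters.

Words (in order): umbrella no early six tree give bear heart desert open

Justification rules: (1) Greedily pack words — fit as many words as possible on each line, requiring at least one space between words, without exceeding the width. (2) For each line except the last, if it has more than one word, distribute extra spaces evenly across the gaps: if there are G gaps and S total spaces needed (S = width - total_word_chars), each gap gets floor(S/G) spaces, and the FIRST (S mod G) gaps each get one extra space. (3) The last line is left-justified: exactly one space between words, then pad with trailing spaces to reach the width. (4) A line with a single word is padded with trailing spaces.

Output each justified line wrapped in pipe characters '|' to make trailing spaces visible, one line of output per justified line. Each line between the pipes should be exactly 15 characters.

Answer: |umbrella     no|
|early  six tree|
|give bear heart|
|desert open    |

Derivation:
Line 1: ['umbrella', 'no'] (min_width=11, slack=4)
Line 2: ['early', 'six', 'tree'] (min_width=14, slack=1)
Line 3: ['give', 'bear', 'heart'] (min_width=15, slack=0)
Line 4: ['desert', 'open'] (min_width=11, slack=4)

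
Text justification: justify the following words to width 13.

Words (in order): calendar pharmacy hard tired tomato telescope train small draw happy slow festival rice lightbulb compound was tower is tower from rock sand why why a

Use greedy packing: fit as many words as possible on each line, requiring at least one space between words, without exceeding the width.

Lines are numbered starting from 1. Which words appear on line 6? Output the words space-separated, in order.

Answer: draw happy

Derivation:
Line 1: ['calendar'] (min_width=8, slack=5)
Line 2: ['pharmacy', 'hard'] (min_width=13, slack=0)
Line 3: ['tired', 'tomato'] (min_width=12, slack=1)
Line 4: ['telescope'] (min_width=9, slack=4)
Line 5: ['train', 'small'] (min_width=11, slack=2)
Line 6: ['draw', 'happy'] (min_width=10, slack=3)
Line 7: ['slow', 'festival'] (min_width=13, slack=0)
Line 8: ['rice'] (min_width=4, slack=9)
Line 9: ['lightbulb'] (min_width=9, slack=4)
Line 10: ['compound', 'was'] (min_width=12, slack=1)
Line 11: ['tower', 'is'] (min_width=8, slack=5)
Line 12: ['tower', 'from'] (min_width=10, slack=3)
Line 13: ['rock', 'sand', 'why'] (min_width=13, slack=0)
Line 14: ['why', 'a'] (min_width=5, slack=8)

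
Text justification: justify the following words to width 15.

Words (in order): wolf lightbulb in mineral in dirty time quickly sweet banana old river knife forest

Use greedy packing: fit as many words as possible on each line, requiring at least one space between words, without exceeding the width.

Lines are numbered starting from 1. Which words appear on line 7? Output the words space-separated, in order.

Line 1: ['wolf', 'lightbulb'] (min_width=14, slack=1)
Line 2: ['in', 'mineral', 'in'] (min_width=13, slack=2)
Line 3: ['dirty', 'time'] (min_width=10, slack=5)
Line 4: ['quickly', 'sweet'] (min_width=13, slack=2)
Line 5: ['banana', 'old'] (min_width=10, slack=5)
Line 6: ['river', 'knife'] (min_width=11, slack=4)
Line 7: ['forest'] (min_width=6, slack=9)

Answer: forest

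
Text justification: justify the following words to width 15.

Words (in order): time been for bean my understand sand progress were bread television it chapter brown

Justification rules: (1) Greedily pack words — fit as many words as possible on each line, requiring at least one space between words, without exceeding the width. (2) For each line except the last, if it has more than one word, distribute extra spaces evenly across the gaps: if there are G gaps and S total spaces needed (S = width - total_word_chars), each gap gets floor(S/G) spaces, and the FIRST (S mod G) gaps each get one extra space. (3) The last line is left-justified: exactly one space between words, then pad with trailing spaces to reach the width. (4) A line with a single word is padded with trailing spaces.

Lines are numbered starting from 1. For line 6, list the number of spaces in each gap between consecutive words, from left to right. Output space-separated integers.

Line 1: ['time', 'been', 'for'] (min_width=13, slack=2)
Line 2: ['bean', 'my'] (min_width=7, slack=8)
Line 3: ['understand', 'sand'] (min_width=15, slack=0)
Line 4: ['progress', 'were'] (min_width=13, slack=2)
Line 5: ['bread'] (min_width=5, slack=10)
Line 6: ['television', 'it'] (min_width=13, slack=2)
Line 7: ['chapter', 'brown'] (min_width=13, slack=2)

Answer: 3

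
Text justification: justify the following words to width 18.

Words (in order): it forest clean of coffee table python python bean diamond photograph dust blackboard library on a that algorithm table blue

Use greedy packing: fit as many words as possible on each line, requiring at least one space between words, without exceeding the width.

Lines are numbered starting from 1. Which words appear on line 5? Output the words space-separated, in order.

Line 1: ['it', 'forest', 'clean', 'of'] (min_width=18, slack=0)
Line 2: ['coffee', 'table'] (min_width=12, slack=6)
Line 3: ['python', 'python', 'bean'] (min_width=18, slack=0)
Line 4: ['diamond', 'photograph'] (min_width=18, slack=0)
Line 5: ['dust', 'blackboard'] (min_width=15, slack=3)
Line 6: ['library', 'on', 'a', 'that'] (min_width=17, slack=1)
Line 7: ['algorithm', 'table'] (min_width=15, slack=3)
Line 8: ['blue'] (min_width=4, slack=14)

Answer: dust blackboard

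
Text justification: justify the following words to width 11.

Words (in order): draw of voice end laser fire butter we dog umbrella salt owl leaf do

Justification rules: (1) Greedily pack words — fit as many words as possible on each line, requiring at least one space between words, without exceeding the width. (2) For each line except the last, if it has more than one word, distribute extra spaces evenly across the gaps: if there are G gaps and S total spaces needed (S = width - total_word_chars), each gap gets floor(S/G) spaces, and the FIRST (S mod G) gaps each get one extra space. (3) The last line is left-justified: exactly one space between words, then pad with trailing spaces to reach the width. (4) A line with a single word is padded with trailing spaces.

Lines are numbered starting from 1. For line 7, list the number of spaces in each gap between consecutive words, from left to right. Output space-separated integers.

Line 1: ['draw', 'of'] (min_width=7, slack=4)
Line 2: ['voice', 'end'] (min_width=9, slack=2)
Line 3: ['laser', 'fire'] (min_width=10, slack=1)
Line 4: ['butter', 'we'] (min_width=9, slack=2)
Line 5: ['dog'] (min_width=3, slack=8)
Line 6: ['umbrella'] (min_width=8, slack=3)
Line 7: ['salt', 'owl'] (min_width=8, slack=3)
Line 8: ['leaf', 'do'] (min_width=7, slack=4)

Answer: 4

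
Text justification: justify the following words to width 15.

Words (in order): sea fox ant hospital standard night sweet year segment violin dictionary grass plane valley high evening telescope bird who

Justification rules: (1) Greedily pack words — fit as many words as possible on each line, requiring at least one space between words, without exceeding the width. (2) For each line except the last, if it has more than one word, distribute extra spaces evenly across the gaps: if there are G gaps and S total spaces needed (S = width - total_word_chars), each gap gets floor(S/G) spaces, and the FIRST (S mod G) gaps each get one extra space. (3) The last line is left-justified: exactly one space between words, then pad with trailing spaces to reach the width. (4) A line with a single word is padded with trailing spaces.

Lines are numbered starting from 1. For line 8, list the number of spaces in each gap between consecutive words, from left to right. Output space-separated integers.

Answer: 5

Derivation:
Line 1: ['sea', 'fox', 'ant'] (min_width=11, slack=4)
Line 2: ['hospital'] (min_width=8, slack=7)
Line 3: ['standard', 'night'] (min_width=14, slack=1)
Line 4: ['sweet', 'year'] (min_width=10, slack=5)
Line 5: ['segment', 'violin'] (min_width=14, slack=1)
Line 6: ['dictionary'] (min_width=10, slack=5)
Line 7: ['grass', 'plane'] (min_width=11, slack=4)
Line 8: ['valley', 'high'] (min_width=11, slack=4)
Line 9: ['evening'] (min_width=7, slack=8)
Line 10: ['telescope', 'bird'] (min_width=14, slack=1)
Line 11: ['who'] (min_width=3, slack=12)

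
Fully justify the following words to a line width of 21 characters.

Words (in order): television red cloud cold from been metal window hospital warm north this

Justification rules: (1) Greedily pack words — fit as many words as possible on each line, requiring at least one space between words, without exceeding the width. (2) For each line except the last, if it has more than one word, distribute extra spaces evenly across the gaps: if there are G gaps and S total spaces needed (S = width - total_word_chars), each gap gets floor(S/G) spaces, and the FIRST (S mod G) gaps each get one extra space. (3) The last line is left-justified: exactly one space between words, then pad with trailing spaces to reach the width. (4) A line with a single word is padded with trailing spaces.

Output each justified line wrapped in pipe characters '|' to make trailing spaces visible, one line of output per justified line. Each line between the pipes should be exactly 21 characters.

Answer: |television  red cloud|
|cold  from been metal|
|window  hospital warm|
|north this           |

Derivation:
Line 1: ['television', 'red', 'cloud'] (min_width=20, slack=1)
Line 2: ['cold', 'from', 'been', 'metal'] (min_width=20, slack=1)
Line 3: ['window', 'hospital', 'warm'] (min_width=20, slack=1)
Line 4: ['north', 'this'] (min_width=10, slack=11)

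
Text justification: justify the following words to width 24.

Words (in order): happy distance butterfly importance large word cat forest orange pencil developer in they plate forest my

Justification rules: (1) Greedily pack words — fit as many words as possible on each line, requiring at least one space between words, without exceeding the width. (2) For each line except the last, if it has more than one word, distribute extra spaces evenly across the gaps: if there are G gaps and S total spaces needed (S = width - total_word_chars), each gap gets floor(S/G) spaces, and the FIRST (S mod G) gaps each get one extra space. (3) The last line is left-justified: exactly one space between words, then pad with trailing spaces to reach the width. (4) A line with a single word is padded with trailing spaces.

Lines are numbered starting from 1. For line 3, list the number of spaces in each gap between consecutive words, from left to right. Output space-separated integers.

Answer: 1 1 1

Derivation:
Line 1: ['happy', 'distance', 'butterfly'] (min_width=24, slack=0)
Line 2: ['importance', 'large', 'word'] (min_width=21, slack=3)
Line 3: ['cat', 'forest', 'orange', 'pencil'] (min_width=24, slack=0)
Line 4: ['developer', 'in', 'they', 'plate'] (min_width=23, slack=1)
Line 5: ['forest', 'my'] (min_width=9, slack=15)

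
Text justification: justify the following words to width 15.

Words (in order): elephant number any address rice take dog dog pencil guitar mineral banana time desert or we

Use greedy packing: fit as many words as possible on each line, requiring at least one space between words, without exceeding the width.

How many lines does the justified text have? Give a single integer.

Line 1: ['elephant', 'number'] (min_width=15, slack=0)
Line 2: ['any', 'address'] (min_width=11, slack=4)
Line 3: ['rice', 'take', 'dog'] (min_width=13, slack=2)
Line 4: ['dog', 'pencil'] (min_width=10, slack=5)
Line 5: ['guitar', 'mineral'] (min_width=14, slack=1)
Line 6: ['banana', 'time'] (min_width=11, slack=4)
Line 7: ['desert', 'or', 'we'] (min_width=12, slack=3)
Total lines: 7

Answer: 7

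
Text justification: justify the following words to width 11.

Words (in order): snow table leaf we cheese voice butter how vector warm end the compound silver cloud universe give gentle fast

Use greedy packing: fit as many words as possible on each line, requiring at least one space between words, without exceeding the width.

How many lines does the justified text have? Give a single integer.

Line 1: ['snow', 'table'] (min_width=10, slack=1)
Line 2: ['leaf', 'we'] (min_width=7, slack=4)
Line 3: ['cheese'] (min_width=6, slack=5)
Line 4: ['voice'] (min_width=5, slack=6)
Line 5: ['butter', 'how'] (min_width=10, slack=1)
Line 6: ['vector', 'warm'] (min_width=11, slack=0)
Line 7: ['end', 'the'] (min_width=7, slack=4)
Line 8: ['compound'] (min_width=8, slack=3)
Line 9: ['silver'] (min_width=6, slack=5)
Line 10: ['cloud'] (min_width=5, slack=6)
Line 11: ['universe'] (min_width=8, slack=3)
Line 12: ['give', 'gentle'] (min_width=11, slack=0)
Line 13: ['fast'] (min_width=4, slack=7)
Total lines: 13

Answer: 13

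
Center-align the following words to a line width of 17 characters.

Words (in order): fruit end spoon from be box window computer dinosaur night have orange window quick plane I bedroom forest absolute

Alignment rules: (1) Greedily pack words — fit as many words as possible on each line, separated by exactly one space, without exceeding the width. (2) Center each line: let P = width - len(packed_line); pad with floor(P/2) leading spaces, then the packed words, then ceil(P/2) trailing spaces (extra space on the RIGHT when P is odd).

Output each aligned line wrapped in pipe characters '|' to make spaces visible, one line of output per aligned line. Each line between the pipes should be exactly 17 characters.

Answer: | fruit end spoon |
|   from be box   |
| window computer |
| dinosaur night  |
|   have orange   |
|  window quick   |
| plane I bedroom |
| forest absolute |

Derivation:
Line 1: ['fruit', 'end', 'spoon'] (min_width=15, slack=2)
Line 2: ['from', 'be', 'box'] (min_width=11, slack=6)
Line 3: ['window', 'computer'] (min_width=15, slack=2)
Line 4: ['dinosaur', 'night'] (min_width=14, slack=3)
Line 5: ['have', 'orange'] (min_width=11, slack=6)
Line 6: ['window', 'quick'] (min_width=12, slack=5)
Line 7: ['plane', 'I', 'bedroom'] (min_width=15, slack=2)
Line 8: ['forest', 'absolute'] (min_width=15, slack=2)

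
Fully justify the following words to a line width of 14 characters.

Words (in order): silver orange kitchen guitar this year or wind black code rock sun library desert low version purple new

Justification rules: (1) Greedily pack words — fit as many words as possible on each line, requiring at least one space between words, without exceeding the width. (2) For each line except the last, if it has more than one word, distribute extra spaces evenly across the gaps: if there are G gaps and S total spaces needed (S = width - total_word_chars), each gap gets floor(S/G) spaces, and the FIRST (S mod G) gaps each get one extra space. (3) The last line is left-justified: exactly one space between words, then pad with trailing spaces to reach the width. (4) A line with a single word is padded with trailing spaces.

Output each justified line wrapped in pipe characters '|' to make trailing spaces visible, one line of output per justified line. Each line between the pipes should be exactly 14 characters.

Line 1: ['silver', 'orange'] (min_width=13, slack=1)
Line 2: ['kitchen', 'guitar'] (min_width=14, slack=0)
Line 3: ['this', 'year', 'or'] (min_width=12, slack=2)
Line 4: ['wind', 'black'] (min_width=10, slack=4)
Line 5: ['code', 'rock', 'sun'] (min_width=13, slack=1)
Line 6: ['library', 'desert'] (min_width=14, slack=0)
Line 7: ['low', 'version'] (min_width=11, slack=3)
Line 8: ['purple', 'new'] (min_width=10, slack=4)

Answer: |silver  orange|
|kitchen guitar|
|this  year  or|
|wind     black|
|code  rock sun|
|library desert|
|low    version|
|purple new    |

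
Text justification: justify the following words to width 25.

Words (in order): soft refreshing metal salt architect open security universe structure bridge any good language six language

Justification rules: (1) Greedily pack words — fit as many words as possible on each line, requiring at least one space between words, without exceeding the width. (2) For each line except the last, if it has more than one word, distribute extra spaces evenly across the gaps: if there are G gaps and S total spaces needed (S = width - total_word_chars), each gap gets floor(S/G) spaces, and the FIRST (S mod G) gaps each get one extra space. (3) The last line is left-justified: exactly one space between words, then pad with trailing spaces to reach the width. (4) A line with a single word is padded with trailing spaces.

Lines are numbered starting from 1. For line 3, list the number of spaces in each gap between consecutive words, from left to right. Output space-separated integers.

Line 1: ['soft', 'refreshing', 'metal'] (min_width=21, slack=4)
Line 2: ['salt', 'architect', 'open'] (min_width=19, slack=6)
Line 3: ['security', 'universe'] (min_width=17, slack=8)
Line 4: ['structure', 'bridge', 'any', 'good'] (min_width=25, slack=0)
Line 5: ['language', 'six', 'language'] (min_width=21, slack=4)

Answer: 9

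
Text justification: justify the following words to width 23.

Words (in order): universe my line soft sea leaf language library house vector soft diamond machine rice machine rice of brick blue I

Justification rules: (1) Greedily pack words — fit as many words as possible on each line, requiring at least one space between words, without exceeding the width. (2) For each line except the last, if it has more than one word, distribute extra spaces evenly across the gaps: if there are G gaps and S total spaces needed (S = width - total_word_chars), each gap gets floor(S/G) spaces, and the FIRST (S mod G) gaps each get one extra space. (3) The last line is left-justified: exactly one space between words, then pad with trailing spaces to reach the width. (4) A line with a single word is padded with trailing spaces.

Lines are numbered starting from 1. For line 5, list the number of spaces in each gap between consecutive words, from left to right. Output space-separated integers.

Line 1: ['universe', 'my', 'line', 'soft'] (min_width=21, slack=2)
Line 2: ['sea', 'leaf', 'language'] (min_width=17, slack=6)
Line 3: ['library', 'house', 'vector'] (min_width=20, slack=3)
Line 4: ['soft', 'diamond', 'machine'] (min_width=20, slack=3)
Line 5: ['rice', 'machine', 'rice', 'of'] (min_width=20, slack=3)
Line 6: ['brick', 'blue', 'I'] (min_width=12, slack=11)

Answer: 2 2 2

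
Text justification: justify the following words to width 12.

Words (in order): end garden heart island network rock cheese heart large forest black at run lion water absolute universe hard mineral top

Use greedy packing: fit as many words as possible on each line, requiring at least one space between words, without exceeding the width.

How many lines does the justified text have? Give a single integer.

Answer: 11

Derivation:
Line 1: ['end', 'garden'] (min_width=10, slack=2)
Line 2: ['heart', 'island'] (min_width=12, slack=0)
Line 3: ['network', 'rock'] (min_width=12, slack=0)
Line 4: ['cheese', 'heart'] (min_width=12, slack=0)
Line 5: ['large', 'forest'] (min_width=12, slack=0)
Line 6: ['black', 'at', 'run'] (min_width=12, slack=0)
Line 7: ['lion', 'water'] (min_width=10, slack=2)
Line 8: ['absolute'] (min_width=8, slack=4)
Line 9: ['universe'] (min_width=8, slack=4)
Line 10: ['hard', 'mineral'] (min_width=12, slack=0)
Line 11: ['top'] (min_width=3, slack=9)
Total lines: 11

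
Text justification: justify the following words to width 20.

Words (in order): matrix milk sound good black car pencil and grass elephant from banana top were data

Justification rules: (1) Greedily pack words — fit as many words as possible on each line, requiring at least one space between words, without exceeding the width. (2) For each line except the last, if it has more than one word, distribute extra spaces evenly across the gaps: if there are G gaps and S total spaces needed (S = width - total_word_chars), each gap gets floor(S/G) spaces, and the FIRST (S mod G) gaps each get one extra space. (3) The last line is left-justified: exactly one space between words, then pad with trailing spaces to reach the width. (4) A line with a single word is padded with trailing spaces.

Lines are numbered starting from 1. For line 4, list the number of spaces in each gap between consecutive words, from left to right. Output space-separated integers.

Answer: 1 1

Derivation:
Line 1: ['matrix', 'milk', 'sound'] (min_width=17, slack=3)
Line 2: ['good', 'black', 'car'] (min_width=14, slack=6)
Line 3: ['pencil', 'and', 'grass'] (min_width=16, slack=4)
Line 4: ['elephant', 'from', 'banana'] (min_width=20, slack=0)
Line 5: ['top', 'were', 'data'] (min_width=13, slack=7)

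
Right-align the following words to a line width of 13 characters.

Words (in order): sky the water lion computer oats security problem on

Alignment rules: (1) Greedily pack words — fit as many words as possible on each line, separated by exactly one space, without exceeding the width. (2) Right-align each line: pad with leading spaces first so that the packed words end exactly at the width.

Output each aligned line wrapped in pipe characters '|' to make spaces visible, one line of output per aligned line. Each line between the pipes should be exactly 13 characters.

Answer: |sky the water|
|lion computer|
|oats security|
|   problem on|

Derivation:
Line 1: ['sky', 'the', 'water'] (min_width=13, slack=0)
Line 2: ['lion', 'computer'] (min_width=13, slack=0)
Line 3: ['oats', 'security'] (min_width=13, slack=0)
Line 4: ['problem', 'on'] (min_width=10, slack=3)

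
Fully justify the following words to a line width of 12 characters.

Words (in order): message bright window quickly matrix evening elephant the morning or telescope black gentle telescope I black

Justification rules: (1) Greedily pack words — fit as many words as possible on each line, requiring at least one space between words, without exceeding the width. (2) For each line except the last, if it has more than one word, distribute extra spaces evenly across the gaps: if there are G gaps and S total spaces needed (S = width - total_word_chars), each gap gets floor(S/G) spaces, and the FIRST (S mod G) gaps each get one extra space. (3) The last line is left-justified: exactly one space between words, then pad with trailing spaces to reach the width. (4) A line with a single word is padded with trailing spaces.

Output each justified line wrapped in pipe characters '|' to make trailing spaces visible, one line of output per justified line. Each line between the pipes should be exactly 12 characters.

Answer: |message     |
|bright      |
|window      |
|quickly     |
|matrix      |
|evening     |
|elephant the|
|morning   or|
|telescope   |
|black gentle|
|telescope  I|
|black       |

Derivation:
Line 1: ['message'] (min_width=7, slack=5)
Line 2: ['bright'] (min_width=6, slack=6)
Line 3: ['window'] (min_width=6, slack=6)
Line 4: ['quickly'] (min_width=7, slack=5)
Line 5: ['matrix'] (min_width=6, slack=6)
Line 6: ['evening'] (min_width=7, slack=5)
Line 7: ['elephant', 'the'] (min_width=12, slack=0)
Line 8: ['morning', 'or'] (min_width=10, slack=2)
Line 9: ['telescope'] (min_width=9, slack=3)
Line 10: ['black', 'gentle'] (min_width=12, slack=0)
Line 11: ['telescope', 'I'] (min_width=11, slack=1)
Line 12: ['black'] (min_width=5, slack=7)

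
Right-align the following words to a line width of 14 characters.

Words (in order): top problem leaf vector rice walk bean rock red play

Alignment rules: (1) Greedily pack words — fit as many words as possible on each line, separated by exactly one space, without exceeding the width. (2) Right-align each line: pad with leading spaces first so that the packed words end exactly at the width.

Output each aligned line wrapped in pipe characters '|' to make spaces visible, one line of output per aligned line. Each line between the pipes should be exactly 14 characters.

Answer: |   top problem|
|   leaf vector|
|rice walk bean|
| rock red play|

Derivation:
Line 1: ['top', 'problem'] (min_width=11, slack=3)
Line 2: ['leaf', 'vector'] (min_width=11, slack=3)
Line 3: ['rice', 'walk', 'bean'] (min_width=14, slack=0)
Line 4: ['rock', 'red', 'play'] (min_width=13, slack=1)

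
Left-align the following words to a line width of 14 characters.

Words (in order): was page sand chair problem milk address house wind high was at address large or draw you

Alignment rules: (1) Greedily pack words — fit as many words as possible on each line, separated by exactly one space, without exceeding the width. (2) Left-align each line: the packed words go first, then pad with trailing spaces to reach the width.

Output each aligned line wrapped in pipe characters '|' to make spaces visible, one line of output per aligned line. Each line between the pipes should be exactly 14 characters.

Answer: |was page sand |
|chair problem |
|milk address  |
|house wind    |
|high was at   |
|address large |
|or draw you   |

Derivation:
Line 1: ['was', 'page', 'sand'] (min_width=13, slack=1)
Line 2: ['chair', 'problem'] (min_width=13, slack=1)
Line 3: ['milk', 'address'] (min_width=12, slack=2)
Line 4: ['house', 'wind'] (min_width=10, slack=4)
Line 5: ['high', 'was', 'at'] (min_width=11, slack=3)
Line 6: ['address', 'large'] (min_width=13, slack=1)
Line 7: ['or', 'draw', 'you'] (min_width=11, slack=3)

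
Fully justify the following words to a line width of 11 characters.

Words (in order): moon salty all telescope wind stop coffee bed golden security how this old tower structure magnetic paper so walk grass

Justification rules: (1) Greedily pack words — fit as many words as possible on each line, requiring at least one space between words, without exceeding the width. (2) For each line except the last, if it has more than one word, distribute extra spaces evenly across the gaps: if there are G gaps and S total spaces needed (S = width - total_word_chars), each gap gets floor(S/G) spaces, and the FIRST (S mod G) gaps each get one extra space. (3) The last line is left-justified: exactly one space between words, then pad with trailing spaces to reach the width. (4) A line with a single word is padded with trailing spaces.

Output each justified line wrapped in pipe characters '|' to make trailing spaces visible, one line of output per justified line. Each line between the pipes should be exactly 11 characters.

Line 1: ['moon', 'salty'] (min_width=10, slack=1)
Line 2: ['all'] (min_width=3, slack=8)
Line 3: ['telescope'] (min_width=9, slack=2)
Line 4: ['wind', 'stop'] (min_width=9, slack=2)
Line 5: ['coffee', 'bed'] (min_width=10, slack=1)
Line 6: ['golden'] (min_width=6, slack=5)
Line 7: ['security'] (min_width=8, slack=3)
Line 8: ['how', 'this'] (min_width=8, slack=3)
Line 9: ['old', 'tower'] (min_width=9, slack=2)
Line 10: ['structure'] (min_width=9, slack=2)
Line 11: ['magnetic'] (min_width=8, slack=3)
Line 12: ['paper', 'so'] (min_width=8, slack=3)
Line 13: ['walk', 'grass'] (min_width=10, slack=1)

Answer: |moon  salty|
|all        |
|telescope  |
|wind   stop|
|coffee  bed|
|golden     |
|security   |
|how    this|
|old   tower|
|structure  |
|magnetic   |
|paper    so|
|walk grass |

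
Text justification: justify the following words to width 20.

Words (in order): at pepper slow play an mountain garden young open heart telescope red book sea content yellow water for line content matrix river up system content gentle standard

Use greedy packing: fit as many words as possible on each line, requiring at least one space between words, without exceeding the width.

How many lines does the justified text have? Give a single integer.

Answer: 9

Derivation:
Line 1: ['at', 'pepper', 'slow', 'play'] (min_width=19, slack=1)
Line 2: ['an', 'mountain', 'garden'] (min_width=18, slack=2)
Line 3: ['young', 'open', 'heart'] (min_width=16, slack=4)
Line 4: ['telescope', 'red', 'book'] (min_width=18, slack=2)
Line 5: ['sea', 'content', 'yellow'] (min_width=18, slack=2)
Line 6: ['water', 'for', 'line'] (min_width=14, slack=6)
Line 7: ['content', 'matrix', 'river'] (min_width=20, slack=0)
Line 8: ['up', 'system', 'content'] (min_width=17, slack=3)
Line 9: ['gentle', 'standard'] (min_width=15, slack=5)
Total lines: 9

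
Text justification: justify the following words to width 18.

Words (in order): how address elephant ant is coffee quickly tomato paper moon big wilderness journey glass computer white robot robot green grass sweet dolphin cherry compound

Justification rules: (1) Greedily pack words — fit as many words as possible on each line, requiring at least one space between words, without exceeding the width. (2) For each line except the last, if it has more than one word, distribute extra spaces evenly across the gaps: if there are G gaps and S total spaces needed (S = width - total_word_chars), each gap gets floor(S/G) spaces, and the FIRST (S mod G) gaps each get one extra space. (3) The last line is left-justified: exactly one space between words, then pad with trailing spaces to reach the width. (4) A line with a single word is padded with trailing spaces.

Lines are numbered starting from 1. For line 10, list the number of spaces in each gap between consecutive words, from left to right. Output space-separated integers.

Answer: 5

Derivation:
Line 1: ['how', 'address'] (min_width=11, slack=7)
Line 2: ['elephant', 'ant', 'is'] (min_width=15, slack=3)
Line 3: ['coffee', 'quickly'] (min_width=14, slack=4)
Line 4: ['tomato', 'paper', 'moon'] (min_width=17, slack=1)
Line 5: ['big', 'wilderness'] (min_width=14, slack=4)
Line 6: ['journey', 'glass'] (min_width=13, slack=5)
Line 7: ['computer', 'white'] (min_width=14, slack=4)
Line 8: ['robot', 'robot', 'green'] (min_width=17, slack=1)
Line 9: ['grass', 'sweet'] (min_width=11, slack=7)
Line 10: ['dolphin', 'cherry'] (min_width=14, slack=4)
Line 11: ['compound'] (min_width=8, slack=10)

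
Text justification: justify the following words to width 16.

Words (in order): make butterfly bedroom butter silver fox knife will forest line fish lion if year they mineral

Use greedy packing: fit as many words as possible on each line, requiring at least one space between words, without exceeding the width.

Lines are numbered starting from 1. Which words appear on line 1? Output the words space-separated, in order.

Answer: make butterfly

Derivation:
Line 1: ['make', 'butterfly'] (min_width=14, slack=2)
Line 2: ['bedroom', 'butter'] (min_width=14, slack=2)
Line 3: ['silver', 'fox', 'knife'] (min_width=16, slack=0)
Line 4: ['will', 'forest', 'line'] (min_width=16, slack=0)
Line 5: ['fish', 'lion', 'if'] (min_width=12, slack=4)
Line 6: ['year', 'they'] (min_width=9, slack=7)
Line 7: ['mineral'] (min_width=7, slack=9)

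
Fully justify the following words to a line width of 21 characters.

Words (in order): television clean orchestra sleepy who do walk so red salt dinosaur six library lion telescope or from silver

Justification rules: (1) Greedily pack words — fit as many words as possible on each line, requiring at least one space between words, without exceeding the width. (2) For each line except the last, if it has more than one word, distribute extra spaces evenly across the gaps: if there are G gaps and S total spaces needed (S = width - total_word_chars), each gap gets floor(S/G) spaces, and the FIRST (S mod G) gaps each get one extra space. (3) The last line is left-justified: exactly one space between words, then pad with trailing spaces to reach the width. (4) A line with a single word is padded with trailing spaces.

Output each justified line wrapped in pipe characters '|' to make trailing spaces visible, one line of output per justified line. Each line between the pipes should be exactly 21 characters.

Line 1: ['television', 'clean'] (min_width=16, slack=5)
Line 2: ['orchestra', 'sleepy', 'who'] (min_width=20, slack=1)
Line 3: ['do', 'walk', 'so', 'red', 'salt'] (min_width=19, slack=2)
Line 4: ['dinosaur', 'six', 'library'] (min_width=20, slack=1)
Line 5: ['lion', 'telescope', 'or'] (min_width=17, slack=4)
Line 6: ['from', 'silver'] (min_width=11, slack=10)

Answer: |television      clean|
|orchestra  sleepy who|
|do  walk  so red salt|
|dinosaur  six library|
|lion   telescope   or|
|from silver          |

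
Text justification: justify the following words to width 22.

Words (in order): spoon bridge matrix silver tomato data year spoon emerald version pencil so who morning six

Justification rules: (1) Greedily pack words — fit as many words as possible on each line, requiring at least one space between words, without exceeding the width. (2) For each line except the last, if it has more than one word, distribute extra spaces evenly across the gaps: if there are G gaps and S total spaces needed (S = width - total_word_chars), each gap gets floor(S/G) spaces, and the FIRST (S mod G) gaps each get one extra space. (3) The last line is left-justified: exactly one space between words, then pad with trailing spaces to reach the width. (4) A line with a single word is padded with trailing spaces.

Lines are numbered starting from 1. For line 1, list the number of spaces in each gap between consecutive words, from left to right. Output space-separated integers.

Answer: 3 2

Derivation:
Line 1: ['spoon', 'bridge', 'matrix'] (min_width=19, slack=3)
Line 2: ['silver', 'tomato', 'data'] (min_width=18, slack=4)
Line 3: ['year', 'spoon', 'emerald'] (min_width=18, slack=4)
Line 4: ['version', 'pencil', 'so', 'who'] (min_width=21, slack=1)
Line 5: ['morning', 'six'] (min_width=11, slack=11)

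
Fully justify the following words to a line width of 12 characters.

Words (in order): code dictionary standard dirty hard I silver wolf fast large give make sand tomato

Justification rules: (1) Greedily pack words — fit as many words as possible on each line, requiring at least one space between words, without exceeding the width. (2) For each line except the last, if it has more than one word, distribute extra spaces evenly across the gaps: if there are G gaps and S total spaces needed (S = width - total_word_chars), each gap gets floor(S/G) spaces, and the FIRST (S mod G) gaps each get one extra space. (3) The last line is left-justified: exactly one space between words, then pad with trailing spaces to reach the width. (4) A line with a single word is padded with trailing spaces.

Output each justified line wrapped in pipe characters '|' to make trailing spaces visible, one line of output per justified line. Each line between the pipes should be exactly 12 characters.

Line 1: ['code'] (min_width=4, slack=8)
Line 2: ['dictionary'] (min_width=10, slack=2)
Line 3: ['standard'] (min_width=8, slack=4)
Line 4: ['dirty', 'hard', 'I'] (min_width=12, slack=0)
Line 5: ['silver', 'wolf'] (min_width=11, slack=1)
Line 6: ['fast', 'large'] (min_width=10, slack=2)
Line 7: ['give', 'make'] (min_width=9, slack=3)
Line 8: ['sand', 'tomato'] (min_width=11, slack=1)

Answer: |code        |
|dictionary  |
|standard    |
|dirty hard I|
|silver  wolf|
|fast   large|
|give    make|
|sand tomato |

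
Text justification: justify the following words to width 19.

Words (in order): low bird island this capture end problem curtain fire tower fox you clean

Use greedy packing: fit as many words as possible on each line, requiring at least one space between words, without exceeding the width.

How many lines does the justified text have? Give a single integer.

Answer: 5

Derivation:
Line 1: ['low', 'bird', 'island'] (min_width=15, slack=4)
Line 2: ['this', 'capture', 'end'] (min_width=16, slack=3)
Line 3: ['problem', 'curtain'] (min_width=15, slack=4)
Line 4: ['fire', 'tower', 'fox', 'you'] (min_width=18, slack=1)
Line 5: ['clean'] (min_width=5, slack=14)
Total lines: 5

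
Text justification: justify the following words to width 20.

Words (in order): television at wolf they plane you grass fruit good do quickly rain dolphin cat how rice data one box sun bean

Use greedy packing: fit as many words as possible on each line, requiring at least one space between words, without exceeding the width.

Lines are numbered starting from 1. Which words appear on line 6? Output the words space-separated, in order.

Answer: one box sun bean

Derivation:
Line 1: ['television', 'at', 'wolf'] (min_width=18, slack=2)
Line 2: ['they', 'plane', 'you', 'grass'] (min_width=20, slack=0)
Line 3: ['fruit', 'good', 'do'] (min_width=13, slack=7)
Line 4: ['quickly', 'rain', 'dolphin'] (min_width=20, slack=0)
Line 5: ['cat', 'how', 'rice', 'data'] (min_width=17, slack=3)
Line 6: ['one', 'box', 'sun', 'bean'] (min_width=16, slack=4)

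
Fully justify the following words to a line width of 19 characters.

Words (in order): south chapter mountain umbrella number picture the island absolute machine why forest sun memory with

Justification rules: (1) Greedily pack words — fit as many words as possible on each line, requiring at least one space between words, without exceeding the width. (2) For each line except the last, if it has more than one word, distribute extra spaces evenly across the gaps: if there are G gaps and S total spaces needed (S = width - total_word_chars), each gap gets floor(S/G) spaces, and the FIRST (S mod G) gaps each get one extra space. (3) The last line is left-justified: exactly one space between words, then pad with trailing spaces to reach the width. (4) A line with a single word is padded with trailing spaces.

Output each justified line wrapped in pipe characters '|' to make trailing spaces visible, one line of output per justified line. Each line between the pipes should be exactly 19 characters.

Line 1: ['south', 'chapter'] (min_width=13, slack=6)
Line 2: ['mountain', 'umbrella'] (min_width=17, slack=2)
Line 3: ['number', 'picture', 'the'] (min_width=18, slack=1)
Line 4: ['island', 'absolute'] (min_width=15, slack=4)
Line 5: ['machine', 'why', 'forest'] (min_width=18, slack=1)
Line 6: ['sun', 'memory', 'with'] (min_width=15, slack=4)

Answer: |south       chapter|
|mountain   umbrella|
|number  picture the|
|island     absolute|
|machine  why forest|
|sun memory with    |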